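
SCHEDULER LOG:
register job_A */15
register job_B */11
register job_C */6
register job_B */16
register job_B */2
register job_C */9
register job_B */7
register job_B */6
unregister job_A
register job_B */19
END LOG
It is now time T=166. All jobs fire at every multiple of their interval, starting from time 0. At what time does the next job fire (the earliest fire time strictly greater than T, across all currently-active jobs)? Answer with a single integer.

Answer: 171

Derivation:
Op 1: register job_A */15 -> active={job_A:*/15}
Op 2: register job_B */11 -> active={job_A:*/15, job_B:*/11}
Op 3: register job_C */6 -> active={job_A:*/15, job_B:*/11, job_C:*/6}
Op 4: register job_B */16 -> active={job_A:*/15, job_B:*/16, job_C:*/6}
Op 5: register job_B */2 -> active={job_A:*/15, job_B:*/2, job_C:*/6}
Op 6: register job_C */9 -> active={job_A:*/15, job_B:*/2, job_C:*/9}
Op 7: register job_B */7 -> active={job_A:*/15, job_B:*/7, job_C:*/9}
Op 8: register job_B */6 -> active={job_A:*/15, job_B:*/6, job_C:*/9}
Op 9: unregister job_A -> active={job_B:*/6, job_C:*/9}
Op 10: register job_B */19 -> active={job_B:*/19, job_C:*/9}
  job_B: interval 19, next fire after T=166 is 171
  job_C: interval 9, next fire after T=166 is 171
Earliest fire time = 171 (job job_B)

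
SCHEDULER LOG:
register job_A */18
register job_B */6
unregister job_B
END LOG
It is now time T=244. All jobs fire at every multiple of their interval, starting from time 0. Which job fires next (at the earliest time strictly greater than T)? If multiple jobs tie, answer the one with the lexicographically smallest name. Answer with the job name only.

Answer: job_A

Derivation:
Op 1: register job_A */18 -> active={job_A:*/18}
Op 2: register job_B */6 -> active={job_A:*/18, job_B:*/6}
Op 3: unregister job_B -> active={job_A:*/18}
  job_A: interval 18, next fire after T=244 is 252
Earliest = 252, winner (lex tiebreak) = job_A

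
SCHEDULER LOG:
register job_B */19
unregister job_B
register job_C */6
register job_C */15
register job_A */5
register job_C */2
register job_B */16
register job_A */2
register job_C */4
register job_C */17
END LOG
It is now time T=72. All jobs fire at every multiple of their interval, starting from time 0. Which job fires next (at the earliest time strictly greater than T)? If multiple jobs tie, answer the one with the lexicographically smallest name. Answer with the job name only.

Op 1: register job_B */19 -> active={job_B:*/19}
Op 2: unregister job_B -> active={}
Op 3: register job_C */6 -> active={job_C:*/6}
Op 4: register job_C */15 -> active={job_C:*/15}
Op 5: register job_A */5 -> active={job_A:*/5, job_C:*/15}
Op 6: register job_C */2 -> active={job_A:*/5, job_C:*/2}
Op 7: register job_B */16 -> active={job_A:*/5, job_B:*/16, job_C:*/2}
Op 8: register job_A */2 -> active={job_A:*/2, job_B:*/16, job_C:*/2}
Op 9: register job_C */4 -> active={job_A:*/2, job_B:*/16, job_C:*/4}
Op 10: register job_C */17 -> active={job_A:*/2, job_B:*/16, job_C:*/17}
  job_A: interval 2, next fire after T=72 is 74
  job_B: interval 16, next fire after T=72 is 80
  job_C: interval 17, next fire after T=72 is 85
Earliest = 74, winner (lex tiebreak) = job_A

Answer: job_A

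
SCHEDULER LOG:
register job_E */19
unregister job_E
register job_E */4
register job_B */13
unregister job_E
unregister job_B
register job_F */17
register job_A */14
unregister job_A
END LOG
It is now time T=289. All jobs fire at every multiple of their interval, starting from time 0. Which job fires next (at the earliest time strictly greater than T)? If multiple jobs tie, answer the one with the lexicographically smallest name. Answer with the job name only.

Answer: job_F

Derivation:
Op 1: register job_E */19 -> active={job_E:*/19}
Op 2: unregister job_E -> active={}
Op 3: register job_E */4 -> active={job_E:*/4}
Op 4: register job_B */13 -> active={job_B:*/13, job_E:*/4}
Op 5: unregister job_E -> active={job_B:*/13}
Op 6: unregister job_B -> active={}
Op 7: register job_F */17 -> active={job_F:*/17}
Op 8: register job_A */14 -> active={job_A:*/14, job_F:*/17}
Op 9: unregister job_A -> active={job_F:*/17}
  job_F: interval 17, next fire after T=289 is 306
Earliest = 306, winner (lex tiebreak) = job_F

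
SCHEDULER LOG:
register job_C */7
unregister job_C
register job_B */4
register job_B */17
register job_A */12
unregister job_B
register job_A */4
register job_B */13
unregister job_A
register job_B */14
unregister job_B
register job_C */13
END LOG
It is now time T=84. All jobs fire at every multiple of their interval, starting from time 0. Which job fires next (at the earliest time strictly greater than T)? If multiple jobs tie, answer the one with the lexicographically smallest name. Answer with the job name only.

Answer: job_C

Derivation:
Op 1: register job_C */7 -> active={job_C:*/7}
Op 2: unregister job_C -> active={}
Op 3: register job_B */4 -> active={job_B:*/4}
Op 4: register job_B */17 -> active={job_B:*/17}
Op 5: register job_A */12 -> active={job_A:*/12, job_B:*/17}
Op 6: unregister job_B -> active={job_A:*/12}
Op 7: register job_A */4 -> active={job_A:*/4}
Op 8: register job_B */13 -> active={job_A:*/4, job_B:*/13}
Op 9: unregister job_A -> active={job_B:*/13}
Op 10: register job_B */14 -> active={job_B:*/14}
Op 11: unregister job_B -> active={}
Op 12: register job_C */13 -> active={job_C:*/13}
  job_C: interval 13, next fire after T=84 is 91
Earliest = 91, winner (lex tiebreak) = job_C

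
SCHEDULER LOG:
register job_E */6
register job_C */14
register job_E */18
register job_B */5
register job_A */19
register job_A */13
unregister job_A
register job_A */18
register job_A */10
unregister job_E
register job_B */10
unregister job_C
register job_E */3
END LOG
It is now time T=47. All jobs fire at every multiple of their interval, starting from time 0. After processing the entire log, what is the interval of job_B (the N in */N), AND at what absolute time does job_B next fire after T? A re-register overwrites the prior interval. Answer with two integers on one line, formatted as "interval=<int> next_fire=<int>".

Op 1: register job_E */6 -> active={job_E:*/6}
Op 2: register job_C */14 -> active={job_C:*/14, job_E:*/6}
Op 3: register job_E */18 -> active={job_C:*/14, job_E:*/18}
Op 4: register job_B */5 -> active={job_B:*/5, job_C:*/14, job_E:*/18}
Op 5: register job_A */19 -> active={job_A:*/19, job_B:*/5, job_C:*/14, job_E:*/18}
Op 6: register job_A */13 -> active={job_A:*/13, job_B:*/5, job_C:*/14, job_E:*/18}
Op 7: unregister job_A -> active={job_B:*/5, job_C:*/14, job_E:*/18}
Op 8: register job_A */18 -> active={job_A:*/18, job_B:*/5, job_C:*/14, job_E:*/18}
Op 9: register job_A */10 -> active={job_A:*/10, job_B:*/5, job_C:*/14, job_E:*/18}
Op 10: unregister job_E -> active={job_A:*/10, job_B:*/5, job_C:*/14}
Op 11: register job_B */10 -> active={job_A:*/10, job_B:*/10, job_C:*/14}
Op 12: unregister job_C -> active={job_A:*/10, job_B:*/10}
Op 13: register job_E */3 -> active={job_A:*/10, job_B:*/10, job_E:*/3}
Final interval of job_B = 10
Next fire of job_B after T=47: (47//10+1)*10 = 50

Answer: interval=10 next_fire=50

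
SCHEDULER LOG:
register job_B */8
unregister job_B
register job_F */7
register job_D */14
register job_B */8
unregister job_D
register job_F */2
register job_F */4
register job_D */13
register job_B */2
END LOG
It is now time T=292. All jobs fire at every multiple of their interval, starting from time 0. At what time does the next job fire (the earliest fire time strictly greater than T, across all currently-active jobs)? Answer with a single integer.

Answer: 294

Derivation:
Op 1: register job_B */8 -> active={job_B:*/8}
Op 2: unregister job_B -> active={}
Op 3: register job_F */7 -> active={job_F:*/7}
Op 4: register job_D */14 -> active={job_D:*/14, job_F:*/7}
Op 5: register job_B */8 -> active={job_B:*/8, job_D:*/14, job_F:*/7}
Op 6: unregister job_D -> active={job_B:*/8, job_F:*/7}
Op 7: register job_F */2 -> active={job_B:*/8, job_F:*/2}
Op 8: register job_F */4 -> active={job_B:*/8, job_F:*/4}
Op 9: register job_D */13 -> active={job_B:*/8, job_D:*/13, job_F:*/4}
Op 10: register job_B */2 -> active={job_B:*/2, job_D:*/13, job_F:*/4}
  job_B: interval 2, next fire after T=292 is 294
  job_D: interval 13, next fire after T=292 is 299
  job_F: interval 4, next fire after T=292 is 296
Earliest fire time = 294 (job job_B)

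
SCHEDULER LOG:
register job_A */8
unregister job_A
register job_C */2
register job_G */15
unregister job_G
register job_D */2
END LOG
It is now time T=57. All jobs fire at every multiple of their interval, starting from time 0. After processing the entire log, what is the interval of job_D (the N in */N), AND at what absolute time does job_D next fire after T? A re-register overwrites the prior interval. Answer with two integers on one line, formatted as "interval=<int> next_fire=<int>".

Answer: interval=2 next_fire=58

Derivation:
Op 1: register job_A */8 -> active={job_A:*/8}
Op 2: unregister job_A -> active={}
Op 3: register job_C */2 -> active={job_C:*/2}
Op 4: register job_G */15 -> active={job_C:*/2, job_G:*/15}
Op 5: unregister job_G -> active={job_C:*/2}
Op 6: register job_D */2 -> active={job_C:*/2, job_D:*/2}
Final interval of job_D = 2
Next fire of job_D after T=57: (57//2+1)*2 = 58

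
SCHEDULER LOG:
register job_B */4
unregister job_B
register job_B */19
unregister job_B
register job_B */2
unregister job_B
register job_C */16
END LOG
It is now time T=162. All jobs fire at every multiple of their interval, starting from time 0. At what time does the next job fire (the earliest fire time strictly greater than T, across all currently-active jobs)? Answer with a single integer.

Op 1: register job_B */4 -> active={job_B:*/4}
Op 2: unregister job_B -> active={}
Op 3: register job_B */19 -> active={job_B:*/19}
Op 4: unregister job_B -> active={}
Op 5: register job_B */2 -> active={job_B:*/2}
Op 6: unregister job_B -> active={}
Op 7: register job_C */16 -> active={job_C:*/16}
  job_C: interval 16, next fire after T=162 is 176
Earliest fire time = 176 (job job_C)

Answer: 176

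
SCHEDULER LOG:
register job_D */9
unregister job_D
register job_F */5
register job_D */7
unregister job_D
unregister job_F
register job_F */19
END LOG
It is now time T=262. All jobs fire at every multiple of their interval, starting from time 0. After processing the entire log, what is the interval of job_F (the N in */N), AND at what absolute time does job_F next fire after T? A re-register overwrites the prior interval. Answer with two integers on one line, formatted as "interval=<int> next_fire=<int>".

Op 1: register job_D */9 -> active={job_D:*/9}
Op 2: unregister job_D -> active={}
Op 3: register job_F */5 -> active={job_F:*/5}
Op 4: register job_D */7 -> active={job_D:*/7, job_F:*/5}
Op 5: unregister job_D -> active={job_F:*/5}
Op 6: unregister job_F -> active={}
Op 7: register job_F */19 -> active={job_F:*/19}
Final interval of job_F = 19
Next fire of job_F after T=262: (262//19+1)*19 = 266

Answer: interval=19 next_fire=266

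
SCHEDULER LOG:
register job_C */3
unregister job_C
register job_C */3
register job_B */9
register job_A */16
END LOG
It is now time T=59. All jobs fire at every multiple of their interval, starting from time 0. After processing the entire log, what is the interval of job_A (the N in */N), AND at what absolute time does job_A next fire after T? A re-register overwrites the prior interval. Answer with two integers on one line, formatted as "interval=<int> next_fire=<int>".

Answer: interval=16 next_fire=64

Derivation:
Op 1: register job_C */3 -> active={job_C:*/3}
Op 2: unregister job_C -> active={}
Op 3: register job_C */3 -> active={job_C:*/3}
Op 4: register job_B */9 -> active={job_B:*/9, job_C:*/3}
Op 5: register job_A */16 -> active={job_A:*/16, job_B:*/9, job_C:*/3}
Final interval of job_A = 16
Next fire of job_A after T=59: (59//16+1)*16 = 64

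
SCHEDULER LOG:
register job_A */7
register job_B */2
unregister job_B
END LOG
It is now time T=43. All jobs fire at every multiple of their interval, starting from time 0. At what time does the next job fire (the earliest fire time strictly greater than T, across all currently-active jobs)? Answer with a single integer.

Op 1: register job_A */7 -> active={job_A:*/7}
Op 2: register job_B */2 -> active={job_A:*/7, job_B:*/2}
Op 3: unregister job_B -> active={job_A:*/7}
  job_A: interval 7, next fire after T=43 is 49
Earliest fire time = 49 (job job_A)

Answer: 49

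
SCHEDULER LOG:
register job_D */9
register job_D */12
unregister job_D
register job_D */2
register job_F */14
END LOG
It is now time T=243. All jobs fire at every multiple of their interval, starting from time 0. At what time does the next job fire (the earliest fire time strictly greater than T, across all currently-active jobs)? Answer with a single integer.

Answer: 244

Derivation:
Op 1: register job_D */9 -> active={job_D:*/9}
Op 2: register job_D */12 -> active={job_D:*/12}
Op 3: unregister job_D -> active={}
Op 4: register job_D */2 -> active={job_D:*/2}
Op 5: register job_F */14 -> active={job_D:*/2, job_F:*/14}
  job_D: interval 2, next fire after T=243 is 244
  job_F: interval 14, next fire after T=243 is 252
Earliest fire time = 244 (job job_D)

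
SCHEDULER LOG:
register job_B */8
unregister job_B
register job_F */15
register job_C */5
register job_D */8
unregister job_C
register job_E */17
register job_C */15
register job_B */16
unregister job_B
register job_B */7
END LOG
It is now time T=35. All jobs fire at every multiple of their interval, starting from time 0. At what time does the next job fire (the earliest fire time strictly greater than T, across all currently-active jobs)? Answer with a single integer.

Answer: 40

Derivation:
Op 1: register job_B */8 -> active={job_B:*/8}
Op 2: unregister job_B -> active={}
Op 3: register job_F */15 -> active={job_F:*/15}
Op 4: register job_C */5 -> active={job_C:*/5, job_F:*/15}
Op 5: register job_D */8 -> active={job_C:*/5, job_D:*/8, job_F:*/15}
Op 6: unregister job_C -> active={job_D:*/8, job_F:*/15}
Op 7: register job_E */17 -> active={job_D:*/8, job_E:*/17, job_F:*/15}
Op 8: register job_C */15 -> active={job_C:*/15, job_D:*/8, job_E:*/17, job_F:*/15}
Op 9: register job_B */16 -> active={job_B:*/16, job_C:*/15, job_D:*/8, job_E:*/17, job_F:*/15}
Op 10: unregister job_B -> active={job_C:*/15, job_D:*/8, job_E:*/17, job_F:*/15}
Op 11: register job_B */7 -> active={job_B:*/7, job_C:*/15, job_D:*/8, job_E:*/17, job_F:*/15}
  job_B: interval 7, next fire after T=35 is 42
  job_C: interval 15, next fire after T=35 is 45
  job_D: interval 8, next fire after T=35 is 40
  job_E: interval 17, next fire after T=35 is 51
  job_F: interval 15, next fire after T=35 is 45
Earliest fire time = 40 (job job_D)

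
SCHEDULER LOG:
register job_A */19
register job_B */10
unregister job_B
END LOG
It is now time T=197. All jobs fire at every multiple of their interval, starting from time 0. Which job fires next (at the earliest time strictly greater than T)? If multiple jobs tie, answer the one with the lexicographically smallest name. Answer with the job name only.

Answer: job_A

Derivation:
Op 1: register job_A */19 -> active={job_A:*/19}
Op 2: register job_B */10 -> active={job_A:*/19, job_B:*/10}
Op 3: unregister job_B -> active={job_A:*/19}
  job_A: interval 19, next fire after T=197 is 209
Earliest = 209, winner (lex tiebreak) = job_A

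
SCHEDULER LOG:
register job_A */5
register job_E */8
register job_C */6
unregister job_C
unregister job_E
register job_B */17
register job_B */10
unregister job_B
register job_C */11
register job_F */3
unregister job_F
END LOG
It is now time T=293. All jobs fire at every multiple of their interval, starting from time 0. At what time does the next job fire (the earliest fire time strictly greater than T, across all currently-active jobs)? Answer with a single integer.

Op 1: register job_A */5 -> active={job_A:*/5}
Op 2: register job_E */8 -> active={job_A:*/5, job_E:*/8}
Op 3: register job_C */6 -> active={job_A:*/5, job_C:*/6, job_E:*/8}
Op 4: unregister job_C -> active={job_A:*/5, job_E:*/8}
Op 5: unregister job_E -> active={job_A:*/5}
Op 6: register job_B */17 -> active={job_A:*/5, job_B:*/17}
Op 7: register job_B */10 -> active={job_A:*/5, job_B:*/10}
Op 8: unregister job_B -> active={job_A:*/5}
Op 9: register job_C */11 -> active={job_A:*/5, job_C:*/11}
Op 10: register job_F */3 -> active={job_A:*/5, job_C:*/11, job_F:*/3}
Op 11: unregister job_F -> active={job_A:*/5, job_C:*/11}
  job_A: interval 5, next fire after T=293 is 295
  job_C: interval 11, next fire after T=293 is 297
Earliest fire time = 295 (job job_A)

Answer: 295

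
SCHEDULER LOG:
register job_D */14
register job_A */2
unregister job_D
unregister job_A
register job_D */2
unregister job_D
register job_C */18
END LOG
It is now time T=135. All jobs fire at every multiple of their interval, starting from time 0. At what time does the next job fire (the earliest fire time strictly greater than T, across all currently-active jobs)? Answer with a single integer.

Op 1: register job_D */14 -> active={job_D:*/14}
Op 2: register job_A */2 -> active={job_A:*/2, job_D:*/14}
Op 3: unregister job_D -> active={job_A:*/2}
Op 4: unregister job_A -> active={}
Op 5: register job_D */2 -> active={job_D:*/2}
Op 6: unregister job_D -> active={}
Op 7: register job_C */18 -> active={job_C:*/18}
  job_C: interval 18, next fire after T=135 is 144
Earliest fire time = 144 (job job_C)

Answer: 144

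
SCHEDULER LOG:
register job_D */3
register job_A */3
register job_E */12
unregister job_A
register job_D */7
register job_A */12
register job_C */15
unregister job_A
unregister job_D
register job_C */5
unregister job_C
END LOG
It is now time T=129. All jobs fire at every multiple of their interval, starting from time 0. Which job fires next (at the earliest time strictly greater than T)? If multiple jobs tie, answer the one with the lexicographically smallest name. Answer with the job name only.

Answer: job_E

Derivation:
Op 1: register job_D */3 -> active={job_D:*/3}
Op 2: register job_A */3 -> active={job_A:*/3, job_D:*/3}
Op 3: register job_E */12 -> active={job_A:*/3, job_D:*/3, job_E:*/12}
Op 4: unregister job_A -> active={job_D:*/3, job_E:*/12}
Op 5: register job_D */7 -> active={job_D:*/7, job_E:*/12}
Op 6: register job_A */12 -> active={job_A:*/12, job_D:*/7, job_E:*/12}
Op 7: register job_C */15 -> active={job_A:*/12, job_C:*/15, job_D:*/7, job_E:*/12}
Op 8: unregister job_A -> active={job_C:*/15, job_D:*/7, job_E:*/12}
Op 9: unregister job_D -> active={job_C:*/15, job_E:*/12}
Op 10: register job_C */5 -> active={job_C:*/5, job_E:*/12}
Op 11: unregister job_C -> active={job_E:*/12}
  job_E: interval 12, next fire after T=129 is 132
Earliest = 132, winner (lex tiebreak) = job_E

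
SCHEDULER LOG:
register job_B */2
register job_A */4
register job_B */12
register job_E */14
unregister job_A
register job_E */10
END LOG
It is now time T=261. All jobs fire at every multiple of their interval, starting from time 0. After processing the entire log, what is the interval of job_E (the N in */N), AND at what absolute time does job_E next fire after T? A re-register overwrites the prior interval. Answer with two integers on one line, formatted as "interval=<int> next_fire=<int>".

Answer: interval=10 next_fire=270

Derivation:
Op 1: register job_B */2 -> active={job_B:*/2}
Op 2: register job_A */4 -> active={job_A:*/4, job_B:*/2}
Op 3: register job_B */12 -> active={job_A:*/4, job_B:*/12}
Op 4: register job_E */14 -> active={job_A:*/4, job_B:*/12, job_E:*/14}
Op 5: unregister job_A -> active={job_B:*/12, job_E:*/14}
Op 6: register job_E */10 -> active={job_B:*/12, job_E:*/10}
Final interval of job_E = 10
Next fire of job_E after T=261: (261//10+1)*10 = 270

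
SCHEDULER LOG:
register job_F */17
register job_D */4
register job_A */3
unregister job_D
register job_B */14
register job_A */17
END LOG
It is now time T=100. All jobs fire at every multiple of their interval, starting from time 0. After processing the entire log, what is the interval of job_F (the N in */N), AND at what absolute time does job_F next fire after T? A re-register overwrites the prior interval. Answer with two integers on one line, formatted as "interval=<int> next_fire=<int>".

Answer: interval=17 next_fire=102

Derivation:
Op 1: register job_F */17 -> active={job_F:*/17}
Op 2: register job_D */4 -> active={job_D:*/4, job_F:*/17}
Op 3: register job_A */3 -> active={job_A:*/3, job_D:*/4, job_F:*/17}
Op 4: unregister job_D -> active={job_A:*/3, job_F:*/17}
Op 5: register job_B */14 -> active={job_A:*/3, job_B:*/14, job_F:*/17}
Op 6: register job_A */17 -> active={job_A:*/17, job_B:*/14, job_F:*/17}
Final interval of job_F = 17
Next fire of job_F after T=100: (100//17+1)*17 = 102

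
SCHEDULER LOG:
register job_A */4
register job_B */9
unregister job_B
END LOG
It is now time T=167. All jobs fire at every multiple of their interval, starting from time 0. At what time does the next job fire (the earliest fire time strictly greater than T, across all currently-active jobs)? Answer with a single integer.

Op 1: register job_A */4 -> active={job_A:*/4}
Op 2: register job_B */9 -> active={job_A:*/4, job_B:*/9}
Op 3: unregister job_B -> active={job_A:*/4}
  job_A: interval 4, next fire after T=167 is 168
Earliest fire time = 168 (job job_A)

Answer: 168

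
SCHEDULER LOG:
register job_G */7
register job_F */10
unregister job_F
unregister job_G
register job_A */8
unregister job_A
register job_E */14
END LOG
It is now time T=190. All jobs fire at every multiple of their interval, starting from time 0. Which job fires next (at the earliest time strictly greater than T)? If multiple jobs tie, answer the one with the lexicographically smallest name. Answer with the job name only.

Answer: job_E

Derivation:
Op 1: register job_G */7 -> active={job_G:*/7}
Op 2: register job_F */10 -> active={job_F:*/10, job_G:*/7}
Op 3: unregister job_F -> active={job_G:*/7}
Op 4: unregister job_G -> active={}
Op 5: register job_A */8 -> active={job_A:*/8}
Op 6: unregister job_A -> active={}
Op 7: register job_E */14 -> active={job_E:*/14}
  job_E: interval 14, next fire after T=190 is 196
Earliest = 196, winner (lex tiebreak) = job_E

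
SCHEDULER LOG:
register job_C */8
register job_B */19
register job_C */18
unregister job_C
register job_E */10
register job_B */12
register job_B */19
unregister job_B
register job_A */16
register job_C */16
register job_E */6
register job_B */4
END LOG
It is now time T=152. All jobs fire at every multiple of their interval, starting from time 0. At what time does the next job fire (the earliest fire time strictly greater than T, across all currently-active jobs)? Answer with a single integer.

Answer: 156

Derivation:
Op 1: register job_C */8 -> active={job_C:*/8}
Op 2: register job_B */19 -> active={job_B:*/19, job_C:*/8}
Op 3: register job_C */18 -> active={job_B:*/19, job_C:*/18}
Op 4: unregister job_C -> active={job_B:*/19}
Op 5: register job_E */10 -> active={job_B:*/19, job_E:*/10}
Op 6: register job_B */12 -> active={job_B:*/12, job_E:*/10}
Op 7: register job_B */19 -> active={job_B:*/19, job_E:*/10}
Op 8: unregister job_B -> active={job_E:*/10}
Op 9: register job_A */16 -> active={job_A:*/16, job_E:*/10}
Op 10: register job_C */16 -> active={job_A:*/16, job_C:*/16, job_E:*/10}
Op 11: register job_E */6 -> active={job_A:*/16, job_C:*/16, job_E:*/6}
Op 12: register job_B */4 -> active={job_A:*/16, job_B:*/4, job_C:*/16, job_E:*/6}
  job_A: interval 16, next fire after T=152 is 160
  job_B: interval 4, next fire after T=152 is 156
  job_C: interval 16, next fire after T=152 is 160
  job_E: interval 6, next fire after T=152 is 156
Earliest fire time = 156 (job job_B)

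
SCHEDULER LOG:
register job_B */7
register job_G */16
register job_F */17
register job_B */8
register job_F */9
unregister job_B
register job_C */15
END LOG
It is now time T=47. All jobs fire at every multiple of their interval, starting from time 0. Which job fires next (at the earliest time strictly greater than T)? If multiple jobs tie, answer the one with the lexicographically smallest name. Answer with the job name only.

Op 1: register job_B */7 -> active={job_B:*/7}
Op 2: register job_G */16 -> active={job_B:*/7, job_G:*/16}
Op 3: register job_F */17 -> active={job_B:*/7, job_F:*/17, job_G:*/16}
Op 4: register job_B */8 -> active={job_B:*/8, job_F:*/17, job_G:*/16}
Op 5: register job_F */9 -> active={job_B:*/8, job_F:*/9, job_G:*/16}
Op 6: unregister job_B -> active={job_F:*/9, job_G:*/16}
Op 7: register job_C */15 -> active={job_C:*/15, job_F:*/9, job_G:*/16}
  job_C: interval 15, next fire after T=47 is 60
  job_F: interval 9, next fire after T=47 is 54
  job_G: interval 16, next fire after T=47 is 48
Earliest = 48, winner (lex tiebreak) = job_G

Answer: job_G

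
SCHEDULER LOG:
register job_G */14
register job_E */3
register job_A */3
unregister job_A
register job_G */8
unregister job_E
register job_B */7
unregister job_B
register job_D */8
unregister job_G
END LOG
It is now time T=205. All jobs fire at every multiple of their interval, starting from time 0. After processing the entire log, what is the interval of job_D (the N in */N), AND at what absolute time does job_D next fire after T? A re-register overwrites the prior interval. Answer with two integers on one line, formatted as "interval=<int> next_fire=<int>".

Op 1: register job_G */14 -> active={job_G:*/14}
Op 2: register job_E */3 -> active={job_E:*/3, job_G:*/14}
Op 3: register job_A */3 -> active={job_A:*/3, job_E:*/3, job_G:*/14}
Op 4: unregister job_A -> active={job_E:*/3, job_G:*/14}
Op 5: register job_G */8 -> active={job_E:*/3, job_G:*/8}
Op 6: unregister job_E -> active={job_G:*/8}
Op 7: register job_B */7 -> active={job_B:*/7, job_G:*/8}
Op 8: unregister job_B -> active={job_G:*/8}
Op 9: register job_D */8 -> active={job_D:*/8, job_G:*/8}
Op 10: unregister job_G -> active={job_D:*/8}
Final interval of job_D = 8
Next fire of job_D after T=205: (205//8+1)*8 = 208

Answer: interval=8 next_fire=208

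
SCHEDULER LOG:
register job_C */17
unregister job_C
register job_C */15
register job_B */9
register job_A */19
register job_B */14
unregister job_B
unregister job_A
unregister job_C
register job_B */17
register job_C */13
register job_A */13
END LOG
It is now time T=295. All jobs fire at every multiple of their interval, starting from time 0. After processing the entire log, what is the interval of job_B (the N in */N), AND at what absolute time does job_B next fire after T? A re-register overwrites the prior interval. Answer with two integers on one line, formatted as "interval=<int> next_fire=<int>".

Op 1: register job_C */17 -> active={job_C:*/17}
Op 2: unregister job_C -> active={}
Op 3: register job_C */15 -> active={job_C:*/15}
Op 4: register job_B */9 -> active={job_B:*/9, job_C:*/15}
Op 5: register job_A */19 -> active={job_A:*/19, job_B:*/9, job_C:*/15}
Op 6: register job_B */14 -> active={job_A:*/19, job_B:*/14, job_C:*/15}
Op 7: unregister job_B -> active={job_A:*/19, job_C:*/15}
Op 8: unregister job_A -> active={job_C:*/15}
Op 9: unregister job_C -> active={}
Op 10: register job_B */17 -> active={job_B:*/17}
Op 11: register job_C */13 -> active={job_B:*/17, job_C:*/13}
Op 12: register job_A */13 -> active={job_A:*/13, job_B:*/17, job_C:*/13}
Final interval of job_B = 17
Next fire of job_B after T=295: (295//17+1)*17 = 306

Answer: interval=17 next_fire=306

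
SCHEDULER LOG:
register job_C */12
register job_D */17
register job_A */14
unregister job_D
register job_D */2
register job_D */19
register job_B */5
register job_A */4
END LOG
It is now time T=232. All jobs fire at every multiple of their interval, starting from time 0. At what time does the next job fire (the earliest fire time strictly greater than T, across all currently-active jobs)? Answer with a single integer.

Answer: 235

Derivation:
Op 1: register job_C */12 -> active={job_C:*/12}
Op 2: register job_D */17 -> active={job_C:*/12, job_D:*/17}
Op 3: register job_A */14 -> active={job_A:*/14, job_C:*/12, job_D:*/17}
Op 4: unregister job_D -> active={job_A:*/14, job_C:*/12}
Op 5: register job_D */2 -> active={job_A:*/14, job_C:*/12, job_D:*/2}
Op 6: register job_D */19 -> active={job_A:*/14, job_C:*/12, job_D:*/19}
Op 7: register job_B */5 -> active={job_A:*/14, job_B:*/5, job_C:*/12, job_D:*/19}
Op 8: register job_A */4 -> active={job_A:*/4, job_B:*/5, job_C:*/12, job_D:*/19}
  job_A: interval 4, next fire after T=232 is 236
  job_B: interval 5, next fire after T=232 is 235
  job_C: interval 12, next fire after T=232 is 240
  job_D: interval 19, next fire after T=232 is 247
Earliest fire time = 235 (job job_B)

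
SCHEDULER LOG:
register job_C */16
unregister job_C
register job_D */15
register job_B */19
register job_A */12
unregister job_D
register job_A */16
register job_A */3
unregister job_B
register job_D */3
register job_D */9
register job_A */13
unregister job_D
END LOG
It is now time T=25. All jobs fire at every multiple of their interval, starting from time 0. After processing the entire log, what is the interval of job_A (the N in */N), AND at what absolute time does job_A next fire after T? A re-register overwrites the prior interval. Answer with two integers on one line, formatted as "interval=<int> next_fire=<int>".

Answer: interval=13 next_fire=26

Derivation:
Op 1: register job_C */16 -> active={job_C:*/16}
Op 2: unregister job_C -> active={}
Op 3: register job_D */15 -> active={job_D:*/15}
Op 4: register job_B */19 -> active={job_B:*/19, job_D:*/15}
Op 5: register job_A */12 -> active={job_A:*/12, job_B:*/19, job_D:*/15}
Op 6: unregister job_D -> active={job_A:*/12, job_B:*/19}
Op 7: register job_A */16 -> active={job_A:*/16, job_B:*/19}
Op 8: register job_A */3 -> active={job_A:*/3, job_B:*/19}
Op 9: unregister job_B -> active={job_A:*/3}
Op 10: register job_D */3 -> active={job_A:*/3, job_D:*/3}
Op 11: register job_D */9 -> active={job_A:*/3, job_D:*/9}
Op 12: register job_A */13 -> active={job_A:*/13, job_D:*/9}
Op 13: unregister job_D -> active={job_A:*/13}
Final interval of job_A = 13
Next fire of job_A after T=25: (25//13+1)*13 = 26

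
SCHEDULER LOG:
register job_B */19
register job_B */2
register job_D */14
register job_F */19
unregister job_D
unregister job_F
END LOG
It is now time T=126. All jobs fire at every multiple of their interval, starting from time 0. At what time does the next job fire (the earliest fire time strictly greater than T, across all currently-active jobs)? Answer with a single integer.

Answer: 128

Derivation:
Op 1: register job_B */19 -> active={job_B:*/19}
Op 2: register job_B */2 -> active={job_B:*/2}
Op 3: register job_D */14 -> active={job_B:*/2, job_D:*/14}
Op 4: register job_F */19 -> active={job_B:*/2, job_D:*/14, job_F:*/19}
Op 5: unregister job_D -> active={job_B:*/2, job_F:*/19}
Op 6: unregister job_F -> active={job_B:*/2}
  job_B: interval 2, next fire after T=126 is 128
Earliest fire time = 128 (job job_B)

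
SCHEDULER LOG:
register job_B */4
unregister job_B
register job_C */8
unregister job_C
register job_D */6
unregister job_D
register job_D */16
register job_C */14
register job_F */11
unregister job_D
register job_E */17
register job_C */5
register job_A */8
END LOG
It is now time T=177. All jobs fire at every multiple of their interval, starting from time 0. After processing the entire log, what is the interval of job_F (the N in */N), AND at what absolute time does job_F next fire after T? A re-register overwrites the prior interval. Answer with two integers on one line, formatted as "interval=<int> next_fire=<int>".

Op 1: register job_B */4 -> active={job_B:*/4}
Op 2: unregister job_B -> active={}
Op 3: register job_C */8 -> active={job_C:*/8}
Op 4: unregister job_C -> active={}
Op 5: register job_D */6 -> active={job_D:*/6}
Op 6: unregister job_D -> active={}
Op 7: register job_D */16 -> active={job_D:*/16}
Op 8: register job_C */14 -> active={job_C:*/14, job_D:*/16}
Op 9: register job_F */11 -> active={job_C:*/14, job_D:*/16, job_F:*/11}
Op 10: unregister job_D -> active={job_C:*/14, job_F:*/11}
Op 11: register job_E */17 -> active={job_C:*/14, job_E:*/17, job_F:*/11}
Op 12: register job_C */5 -> active={job_C:*/5, job_E:*/17, job_F:*/11}
Op 13: register job_A */8 -> active={job_A:*/8, job_C:*/5, job_E:*/17, job_F:*/11}
Final interval of job_F = 11
Next fire of job_F after T=177: (177//11+1)*11 = 187

Answer: interval=11 next_fire=187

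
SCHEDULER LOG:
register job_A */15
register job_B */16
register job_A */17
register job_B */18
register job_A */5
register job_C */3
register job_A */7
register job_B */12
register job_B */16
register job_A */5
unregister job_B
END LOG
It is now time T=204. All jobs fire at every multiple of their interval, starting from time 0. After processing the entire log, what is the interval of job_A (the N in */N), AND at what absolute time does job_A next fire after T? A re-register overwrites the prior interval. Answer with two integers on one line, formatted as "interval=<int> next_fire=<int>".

Op 1: register job_A */15 -> active={job_A:*/15}
Op 2: register job_B */16 -> active={job_A:*/15, job_B:*/16}
Op 3: register job_A */17 -> active={job_A:*/17, job_B:*/16}
Op 4: register job_B */18 -> active={job_A:*/17, job_B:*/18}
Op 5: register job_A */5 -> active={job_A:*/5, job_B:*/18}
Op 6: register job_C */3 -> active={job_A:*/5, job_B:*/18, job_C:*/3}
Op 7: register job_A */7 -> active={job_A:*/7, job_B:*/18, job_C:*/3}
Op 8: register job_B */12 -> active={job_A:*/7, job_B:*/12, job_C:*/3}
Op 9: register job_B */16 -> active={job_A:*/7, job_B:*/16, job_C:*/3}
Op 10: register job_A */5 -> active={job_A:*/5, job_B:*/16, job_C:*/3}
Op 11: unregister job_B -> active={job_A:*/5, job_C:*/3}
Final interval of job_A = 5
Next fire of job_A after T=204: (204//5+1)*5 = 205

Answer: interval=5 next_fire=205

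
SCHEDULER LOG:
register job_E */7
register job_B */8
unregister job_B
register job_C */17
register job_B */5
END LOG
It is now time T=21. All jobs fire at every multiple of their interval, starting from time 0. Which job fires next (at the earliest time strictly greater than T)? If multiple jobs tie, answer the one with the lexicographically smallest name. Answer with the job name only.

Answer: job_B

Derivation:
Op 1: register job_E */7 -> active={job_E:*/7}
Op 2: register job_B */8 -> active={job_B:*/8, job_E:*/7}
Op 3: unregister job_B -> active={job_E:*/7}
Op 4: register job_C */17 -> active={job_C:*/17, job_E:*/7}
Op 5: register job_B */5 -> active={job_B:*/5, job_C:*/17, job_E:*/7}
  job_B: interval 5, next fire after T=21 is 25
  job_C: interval 17, next fire after T=21 is 34
  job_E: interval 7, next fire after T=21 is 28
Earliest = 25, winner (lex tiebreak) = job_B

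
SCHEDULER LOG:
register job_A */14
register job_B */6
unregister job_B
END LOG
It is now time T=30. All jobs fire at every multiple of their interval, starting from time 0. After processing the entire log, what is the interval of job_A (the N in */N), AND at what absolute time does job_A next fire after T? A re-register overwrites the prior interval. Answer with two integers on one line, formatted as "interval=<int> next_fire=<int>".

Op 1: register job_A */14 -> active={job_A:*/14}
Op 2: register job_B */6 -> active={job_A:*/14, job_B:*/6}
Op 3: unregister job_B -> active={job_A:*/14}
Final interval of job_A = 14
Next fire of job_A after T=30: (30//14+1)*14 = 42

Answer: interval=14 next_fire=42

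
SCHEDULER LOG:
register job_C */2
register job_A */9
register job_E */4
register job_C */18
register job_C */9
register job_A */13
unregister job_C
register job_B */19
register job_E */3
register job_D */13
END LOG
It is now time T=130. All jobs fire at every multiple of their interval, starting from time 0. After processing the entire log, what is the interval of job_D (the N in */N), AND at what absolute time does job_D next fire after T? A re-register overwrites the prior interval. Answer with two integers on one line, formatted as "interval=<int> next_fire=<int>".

Answer: interval=13 next_fire=143

Derivation:
Op 1: register job_C */2 -> active={job_C:*/2}
Op 2: register job_A */9 -> active={job_A:*/9, job_C:*/2}
Op 3: register job_E */4 -> active={job_A:*/9, job_C:*/2, job_E:*/4}
Op 4: register job_C */18 -> active={job_A:*/9, job_C:*/18, job_E:*/4}
Op 5: register job_C */9 -> active={job_A:*/9, job_C:*/9, job_E:*/4}
Op 6: register job_A */13 -> active={job_A:*/13, job_C:*/9, job_E:*/4}
Op 7: unregister job_C -> active={job_A:*/13, job_E:*/4}
Op 8: register job_B */19 -> active={job_A:*/13, job_B:*/19, job_E:*/4}
Op 9: register job_E */3 -> active={job_A:*/13, job_B:*/19, job_E:*/3}
Op 10: register job_D */13 -> active={job_A:*/13, job_B:*/19, job_D:*/13, job_E:*/3}
Final interval of job_D = 13
Next fire of job_D after T=130: (130//13+1)*13 = 143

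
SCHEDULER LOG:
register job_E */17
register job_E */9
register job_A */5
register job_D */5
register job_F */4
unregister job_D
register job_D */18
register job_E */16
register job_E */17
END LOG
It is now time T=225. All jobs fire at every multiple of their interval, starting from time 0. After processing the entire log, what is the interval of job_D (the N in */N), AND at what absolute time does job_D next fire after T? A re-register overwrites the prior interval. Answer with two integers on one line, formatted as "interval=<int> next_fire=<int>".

Op 1: register job_E */17 -> active={job_E:*/17}
Op 2: register job_E */9 -> active={job_E:*/9}
Op 3: register job_A */5 -> active={job_A:*/5, job_E:*/9}
Op 4: register job_D */5 -> active={job_A:*/5, job_D:*/5, job_E:*/9}
Op 5: register job_F */4 -> active={job_A:*/5, job_D:*/5, job_E:*/9, job_F:*/4}
Op 6: unregister job_D -> active={job_A:*/5, job_E:*/9, job_F:*/4}
Op 7: register job_D */18 -> active={job_A:*/5, job_D:*/18, job_E:*/9, job_F:*/4}
Op 8: register job_E */16 -> active={job_A:*/5, job_D:*/18, job_E:*/16, job_F:*/4}
Op 9: register job_E */17 -> active={job_A:*/5, job_D:*/18, job_E:*/17, job_F:*/4}
Final interval of job_D = 18
Next fire of job_D after T=225: (225//18+1)*18 = 234

Answer: interval=18 next_fire=234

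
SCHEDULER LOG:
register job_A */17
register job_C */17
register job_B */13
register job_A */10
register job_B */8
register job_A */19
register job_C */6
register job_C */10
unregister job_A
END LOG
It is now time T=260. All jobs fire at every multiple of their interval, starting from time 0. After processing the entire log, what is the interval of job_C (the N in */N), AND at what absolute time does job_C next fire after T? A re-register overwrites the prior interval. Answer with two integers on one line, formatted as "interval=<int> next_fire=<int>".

Answer: interval=10 next_fire=270

Derivation:
Op 1: register job_A */17 -> active={job_A:*/17}
Op 2: register job_C */17 -> active={job_A:*/17, job_C:*/17}
Op 3: register job_B */13 -> active={job_A:*/17, job_B:*/13, job_C:*/17}
Op 4: register job_A */10 -> active={job_A:*/10, job_B:*/13, job_C:*/17}
Op 5: register job_B */8 -> active={job_A:*/10, job_B:*/8, job_C:*/17}
Op 6: register job_A */19 -> active={job_A:*/19, job_B:*/8, job_C:*/17}
Op 7: register job_C */6 -> active={job_A:*/19, job_B:*/8, job_C:*/6}
Op 8: register job_C */10 -> active={job_A:*/19, job_B:*/8, job_C:*/10}
Op 9: unregister job_A -> active={job_B:*/8, job_C:*/10}
Final interval of job_C = 10
Next fire of job_C after T=260: (260//10+1)*10 = 270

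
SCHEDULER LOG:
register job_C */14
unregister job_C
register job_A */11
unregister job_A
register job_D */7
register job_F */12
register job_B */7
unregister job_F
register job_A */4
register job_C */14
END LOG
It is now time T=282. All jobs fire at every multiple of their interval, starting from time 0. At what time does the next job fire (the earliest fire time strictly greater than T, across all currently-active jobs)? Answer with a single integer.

Answer: 284

Derivation:
Op 1: register job_C */14 -> active={job_C:*/14}
Op 2: unregister job_C -> active={}
Op 3: register job_A */11 -> active={job_A:*/11}
Op 4: unregister job_A -> active={}
Op 5: register job_D */7 -> active={job_D:*/7}
Op 6: register job_F */12 -> active={job_D:*/7, job_F:*/12}
Op 7: register job_B */7 -> active={job_B:*/7, job_D:*/7, job_F:*/12}
Op 8: unregister job_F -> active={job_B:*/7, job_D:*/7}
Op 9: register job_A */4 -> active={job_A:*/4, job_B:*/7, job_D:*/7}
Op 10: register job_C */14 -> active={job_A:*/4, job_B:*/7, job_C:*/14, job_D:*/7}
  job_A: interval 4, next fire after T=282 is 284
  job_B: interval 7, next fire after T=282 is 287
  job_C: interval 14, next fire after T=282 is 294
  job_D: interval 7, next fire after T=282 is 287
Earliest fire time = 284 (job job_A)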